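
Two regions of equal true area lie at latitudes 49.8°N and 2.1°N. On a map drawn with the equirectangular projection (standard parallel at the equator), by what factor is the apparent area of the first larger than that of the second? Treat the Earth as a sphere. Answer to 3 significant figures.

For the equirectangular projection with φ₀ = 0 (plate carrée), h = 1 along meridians and k = sec φ along parallels.
Areal scale at 49.8°: h·k = 1.000 × 1.549 = 1.549.
Areal scale at 2.1°: h·k = 1.000 × 1.001 = 1.001.
Ratio = 1.549/1.001 ≈ 1.55.

1.55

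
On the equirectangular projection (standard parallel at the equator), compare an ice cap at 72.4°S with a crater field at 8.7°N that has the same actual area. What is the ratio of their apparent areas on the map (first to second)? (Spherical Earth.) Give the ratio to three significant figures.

Plate carrée maps x = Rλ, y = Rφ. The meridian scale is h = 1 and the parallel scale is k = 1/cos φ = sec φ.
Areal scale at 72.4°: h·k = 1.000 × 3.307 = 3.307.
Areal scale at 8.7°: h·k = 1.000 × 1.012 = 1.012.
Ratio = 3.307/1.012 ≈ 3.27.

3.27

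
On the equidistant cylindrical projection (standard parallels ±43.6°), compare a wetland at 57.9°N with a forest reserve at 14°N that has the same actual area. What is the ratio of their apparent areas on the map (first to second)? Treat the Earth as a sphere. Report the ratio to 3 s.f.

The equidistant cylindrical projection with φ₀ = 43.6° has h = 1 (meridians true) and k = cos φ₀ / cos φ along parallels.
Areal scale at 57.9°: h·k = 1.000 × 1.363 = 1.363.
Areal scale at 14°: h·k = 1.000 × 0.7463 = 0.7463.
Ratio = 1.363/0.7463 ≈ 1.83.

1.83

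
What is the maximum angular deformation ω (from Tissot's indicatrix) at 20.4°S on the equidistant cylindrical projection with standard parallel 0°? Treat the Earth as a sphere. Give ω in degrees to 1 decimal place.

3.7°

For the equirectangular projection with φ₀ = 0 (plate carrée), h = 1 along meridians and k = sec φ along parallels.
At 20.4°: h = 1.000, k = 1.067; principal scales a = 1.067, b = 1.000.
sin(ω/2) = (a − b)/(a + b) = 0.06691/2.067 = 0.03237, so ω = 2 arcsin(0.03237) ≈ 3.7°.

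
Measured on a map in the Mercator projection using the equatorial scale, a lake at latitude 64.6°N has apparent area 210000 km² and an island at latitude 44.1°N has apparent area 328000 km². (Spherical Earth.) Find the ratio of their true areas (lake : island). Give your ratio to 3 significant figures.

0.228

Mercator's areal exaggeration is sec²φ; hence true area = (apparent area) · cos²φ.
True area of lake: 210000 × cos²(64.6°) = 210000 × 0.1840 = 38640 km².
True area of island: 328000 × cos²(44.1°) = 328000 × 0.5157 = 169200 km².
Ratio = 38640 / 169200 ≈ 0.228.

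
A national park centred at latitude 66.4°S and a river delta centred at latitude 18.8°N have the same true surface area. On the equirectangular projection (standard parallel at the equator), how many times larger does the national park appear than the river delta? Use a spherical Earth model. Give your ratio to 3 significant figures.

2.36

Plate carrée maps x = Rλ, y = Rφ. The meridian scale is h = 1 and the parallel scale is k = 1/cos φ = sec φ.
Areal scale at 66.4°: h·k = 1.000 × 2.498 = 2.498.
Areal scale at 18.8°: h·k = 1.000 × 1.056 = 1.056.
Ratio = 2.498/1.056 ≈ 2.36.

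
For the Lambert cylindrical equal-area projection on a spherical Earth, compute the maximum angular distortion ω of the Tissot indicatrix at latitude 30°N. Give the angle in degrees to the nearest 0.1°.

16.4°

The Lambert cylindrical equal-area projection is the cylindrical equal-area projection with its standard parallel at the equator (φ₀ = 0). A cylindrical equal-area projection with standard parallel φ₀ has meridian scale h = cos φ / cos φ₀ and parallel scale k = cos φ₀ / cos φ (so areas are preserved, h·k = 1).
At 30°: h = 0.8660, k = 1.155; principal scales a = 1.155, b = 0.8660.
sin(ω/2) = (a − b)/(a + b) = 0.2887/2.021 = 0.1429, so ω = 2 arcsin(0.1429) ≈ 16.4°.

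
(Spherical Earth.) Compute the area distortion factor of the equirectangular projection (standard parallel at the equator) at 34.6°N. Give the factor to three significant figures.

In the plate carrée (x = Rλ, y = Rφ), meridians are true-scale (h = 1) and parallels are stretched by k = sec φ.
Areal scale = h·k = 1 × sec φ; at 34.6°, h = 1.000, k = 1.215, so h·k = 1.215.

1.21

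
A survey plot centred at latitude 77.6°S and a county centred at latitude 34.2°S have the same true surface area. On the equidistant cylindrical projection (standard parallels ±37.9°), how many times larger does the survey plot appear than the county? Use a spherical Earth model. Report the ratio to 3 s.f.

3.85

With standard parallel φ₀ = 37.9°, the equirectangular projection gives x = Rλ cos φ₀, y = Rφ, so h = 1 and k = cos 37.9° / cos φ.
Areal scale at 77.6°: h·k = 1.000 × 3.675 = 3.675.
Areal scale at 34.2°: h·k = 1.000 × 0.9541 = 0.9541.
Ratio = 3.675/0.9541 ≈ 3.85.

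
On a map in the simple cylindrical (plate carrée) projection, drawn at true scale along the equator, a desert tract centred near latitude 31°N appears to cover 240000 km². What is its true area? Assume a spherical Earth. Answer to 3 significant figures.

206000 km²

For the equirectangular projection with φ₀ = 0 (plate carrée), h = 1 along meridians and k = sec φ along parallels.
Areal scale = h·k = 1 × sec φ; at 31°, h = 1.000, k = 1.167, so h·k = 1.167.
True area = apparent / (areal scale) = 240000 / 1.167 ≈ 206000 km².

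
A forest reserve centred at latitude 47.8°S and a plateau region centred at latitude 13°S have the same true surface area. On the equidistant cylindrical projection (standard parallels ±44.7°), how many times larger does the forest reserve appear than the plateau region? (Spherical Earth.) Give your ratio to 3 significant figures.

1.45

The equidistant cylindrical projection with φ₀ = 44.7° has h = 1 (meridians true) and k = cos φ₀ / cos φ along parallels.
Areal scale at 47.8°: h·k = 1.000 × 1.058 = 1.058.
Areal scale at 13°: h·k = 1.000 × 0.7295 = 0.7295.
Ratio = 1.058/0.7295 ≈ 1.45.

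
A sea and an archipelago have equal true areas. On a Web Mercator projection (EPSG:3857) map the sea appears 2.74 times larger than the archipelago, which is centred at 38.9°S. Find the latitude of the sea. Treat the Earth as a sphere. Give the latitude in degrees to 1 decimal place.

Mercator areal scale is sec²φ, so apparent-area ratio = sec²φ₁ / sec²φ₂ = cos²φ₂ / cos²φ₁.
cos²φ₂ / cos²φ₁ = 2.74  ⇒  cos φ₁ = cos 38.9° / √2.74 = 0.7782/1.655 = 0.4702.
φ₁ = arccos(0.4702) ≈ 62.0°.

62.0°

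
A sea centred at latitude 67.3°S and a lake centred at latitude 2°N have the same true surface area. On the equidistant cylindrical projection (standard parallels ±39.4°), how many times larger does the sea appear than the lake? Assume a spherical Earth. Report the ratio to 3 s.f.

2.59

With standard parallel φ₀ = 39.4°, the equirectangular projection gives x = Rλ cos φ₀, y = Rφ, so h = 1 and k = cos 39.4° / cos φ.
Areal scale at 67.3°: h·k = 1.000 × 2.002 = 2.002.
Areal scale at 2°: h·k = 1.000 × 0.7732 = 0.7732.
Ratio = 2.002/0.7732 ≈ 2.59.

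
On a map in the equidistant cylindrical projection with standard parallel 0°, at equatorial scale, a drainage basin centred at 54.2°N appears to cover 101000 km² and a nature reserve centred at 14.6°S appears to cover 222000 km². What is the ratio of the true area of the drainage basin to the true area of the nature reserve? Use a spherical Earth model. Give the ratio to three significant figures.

Plate carrée has h = 1 and k = sec φ, giving areal scale sec φ; true area = (apparent area) · cos φ.
True area of drainage basin: 101000 × cos(54.2°) = 101000 × 0.5850 = 59080 km².
True area of nature reserve: 222000 × cos(14.6°) = 222000 × 0.9677 = 214800 km².
Ratio = 59080 / 214800 ≈ 0.275.

0.275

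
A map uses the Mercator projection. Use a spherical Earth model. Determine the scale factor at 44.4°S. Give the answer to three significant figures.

The Mercator projection is conformal; its linear scale factor is the same in every direction and equals sec φ = 1/cos φ.
k = 1/cos 44.4° = 1/0.7145 = 1.400.

1.40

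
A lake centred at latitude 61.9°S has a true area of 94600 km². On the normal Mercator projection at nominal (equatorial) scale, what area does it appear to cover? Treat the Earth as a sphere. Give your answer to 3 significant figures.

426000 km²

Mercator is conformal, so the point scale is isotropic: h = k = sec φ = 1/cos φ.
Areal scale = k² = sec²φ = 1/cos²(61.9°) = 1/0.4710² = 4.508.
Apparent area = 94600 × 4.508 ≈ 426000 km².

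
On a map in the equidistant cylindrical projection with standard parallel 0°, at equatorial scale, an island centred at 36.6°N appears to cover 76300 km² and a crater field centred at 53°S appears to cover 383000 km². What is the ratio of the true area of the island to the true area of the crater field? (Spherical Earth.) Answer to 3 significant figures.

0.266

On the plate carrée, areal scale = h·k = 1 × sec φ, so true area = apparent × cos φ.
True area of island: 76300 × cos(36.6°) = 76300 × 0.8028 = 61250 km².
True area of crater field: 383000 × cos(53°) = 383000 × 0.6018 = 230500 km².
Ratio = 61250 / 230500 ≈ 0.266.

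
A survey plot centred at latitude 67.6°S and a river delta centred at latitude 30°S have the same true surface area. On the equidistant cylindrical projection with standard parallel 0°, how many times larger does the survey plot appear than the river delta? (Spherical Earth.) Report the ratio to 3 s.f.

For the equirectangular projection with φ₀ = 0 (plate carrée), h = 1 along meridians and k = sec φ along parallels.
Areal scale at 67.6°: h·k = 1.000 × 2.624 = 2.624.
Areal scale at 30°: h·k = 1.000 × 1.155 = 1.155.
Ratio = 2.624/1.155 ≈ 2.27.

2.27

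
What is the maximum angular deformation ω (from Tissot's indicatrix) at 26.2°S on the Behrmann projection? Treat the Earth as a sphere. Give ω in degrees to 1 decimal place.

4.1°

Behrmann is a cylindrical equal-area projection with standard parallels at ±30°. Cylindrical equal-area (φ₀ = 30°): h = cos φ / cos 30° along meridians, k = cos 30° / cos φ along parallels; h·k = 1.
At 26.2°: h = 1.036, k = 0.9652; principal scales a = 1.036, b = 0.9652.
sin(ω/2) = (a − b)/(a + b) = 0.07087/2.001 = 0.03541, so ω = 2 arcsin(0.03541) ≈ 4.1°.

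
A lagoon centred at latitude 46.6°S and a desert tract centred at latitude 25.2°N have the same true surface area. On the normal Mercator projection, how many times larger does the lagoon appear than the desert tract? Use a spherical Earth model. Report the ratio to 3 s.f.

1.73

Mercator is conformal with k = sec φ, so areal scale = k² = sec²φ.
At 46.6°: sec²(46.6°) = 1/0.6871² = 2.118.
At 25.2°: sec²(25.2°) = 1/0.9048² = 1.221.
Ratio = 2.118/1.221 = cos²(25.2°)/cos²(46.6°) ≈ 1.73.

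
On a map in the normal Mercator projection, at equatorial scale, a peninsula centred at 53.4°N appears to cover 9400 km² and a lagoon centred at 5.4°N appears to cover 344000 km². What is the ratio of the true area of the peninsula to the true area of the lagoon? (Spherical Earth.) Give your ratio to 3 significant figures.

0.00980

On Mercator the areal scale is sec²φ, so true area = apparent × cos²φ.
True area of peninsula: 9400 × cos²(53.4°) = 9400 × 0.3555 = 3342 km².
True area of lagoon: 344000 × cos²(5.4°) = 344000 × 0.9911 = 341000 km².
Ratio = 3342 / 341000 ≈ 0.00980.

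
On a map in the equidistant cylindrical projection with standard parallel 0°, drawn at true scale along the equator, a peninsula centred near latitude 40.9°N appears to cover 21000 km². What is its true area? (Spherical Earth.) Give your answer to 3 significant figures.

15900 km²

In the plate carrée (x = Rλ, y = Rφ), meridians are true-scale (h = 1) and parallels are stretched by k = sec φ.
Areal scale = h·k = 1 × sec φ; at 40.9°, h = 1.000, k = 1.323, so h·k = 1.323.
True area = apparent / (areal scale) = 21000 / 1.323 ≈ 15900 km².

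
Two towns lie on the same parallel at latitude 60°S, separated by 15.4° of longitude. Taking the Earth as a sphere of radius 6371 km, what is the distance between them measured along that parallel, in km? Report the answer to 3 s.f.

Arc length along a parallel = R cos φ · Δλ (with Δλ in radians).
= 6371 × cos 60° × (15.4° × π/180) = 6371 × 0.5000 × 0.2688 ≈ 856 km.

856 km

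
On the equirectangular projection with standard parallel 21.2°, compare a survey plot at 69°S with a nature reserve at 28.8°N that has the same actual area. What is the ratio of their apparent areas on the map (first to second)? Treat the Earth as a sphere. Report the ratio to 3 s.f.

2.45

With standard parallel φ₀ = 21.2°, the equirectangular projection gives x = Rλ cos φ₀, y = Rφ, so h = 1 and k = cos 21.2° / cos φ.
Areal scale at 69°: h·k = 1.000 × 2.602 = 2.602.
Areal scale at 28.8°: h·k = 1.000 × 1.064 = 1.064.
Ratio = 2.602/1.064 ≈ 2.45.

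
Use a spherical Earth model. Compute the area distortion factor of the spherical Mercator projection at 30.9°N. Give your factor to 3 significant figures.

1.36

For Mercator, h = k = sec φ (a conformal cylindrical projection has a single point scale, 1/cos φ).
Areal scale = k² = sec²φ = 1/cos²(30.9°) = 1/0.8581² = 1.358.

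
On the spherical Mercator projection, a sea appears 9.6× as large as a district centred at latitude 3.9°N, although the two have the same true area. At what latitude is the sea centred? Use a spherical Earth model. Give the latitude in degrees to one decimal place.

71.2°

For equal true areas on Mercator, apparent areas scale as sec²φ, so the ratio is cos²φ₂ / cos²φ₁.
cos²φ₂ / cos²φ₁ = 9.6  ⇒  cos φ₁ = cos 3.9° / √9.6 = 0.9977/3.098 = 0.3220.
φ₁ = arccos(0.3220) ≈ 71.2°.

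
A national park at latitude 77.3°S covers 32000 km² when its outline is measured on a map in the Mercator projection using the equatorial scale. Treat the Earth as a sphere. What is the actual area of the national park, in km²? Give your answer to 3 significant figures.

The Mercator projection is conformal; its linear scale factor is the same in every direction and equals sec φ = 1/cos φ.
Areal scale = k² = sec²φ = 1/cos²(77.3°) = 1/0.2198² = 20.69.
True area = apparent / (areal scale) = 32000 / 20.69 ≈ 1550 km².

1550 km²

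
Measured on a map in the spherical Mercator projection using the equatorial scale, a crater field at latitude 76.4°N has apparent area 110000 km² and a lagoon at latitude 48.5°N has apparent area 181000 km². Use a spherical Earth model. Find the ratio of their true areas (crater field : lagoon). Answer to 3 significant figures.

On Mercator the areal scale is sec²φ, so true area = apparent × cos²φ.
True area of crater field: 110000 × cos²(76.4°) = 110000 × 0.05529 = 6082 km².
True area of lagoon: 181000 × cos²(48.5°) = 181000 × 0.4391 = 79470 km².
Ratio = 6082 / 79470 ≈ 0.0765.

0.0765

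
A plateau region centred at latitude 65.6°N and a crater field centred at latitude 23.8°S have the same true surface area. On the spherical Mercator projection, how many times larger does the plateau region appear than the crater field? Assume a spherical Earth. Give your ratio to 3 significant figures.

4.91

Mercator is conformal with k = sec φ, so areal scale = k² = sec²φ.
At 65.6°: sec²(65.6°) = 1/0.4131² = 5.860.
At 23.8°: sec²(23.8°) = 1/0.9150² = 1.195.
Ratio = 5.860/1.195 = cos²(23.8°)/cos²(65.6°) ≈ 4.91.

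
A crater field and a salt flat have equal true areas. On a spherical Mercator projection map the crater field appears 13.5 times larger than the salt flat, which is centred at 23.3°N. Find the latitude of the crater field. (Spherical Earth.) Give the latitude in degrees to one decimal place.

75.5°

Mercator areal scale is sec²φ, so apparent-area ratio = sec²φ₁ / sec²φ₂ = cos²φ₂ / cos²φ₁.
cos²φ₂ / cos²φ₁ = 13.5  ⇒  cos φ₁ = cos 23.3° / √13.5 = 0.9184/3.674 = 0.2500.
φ₁ = arccos(0.2500) ≈ 75.5°.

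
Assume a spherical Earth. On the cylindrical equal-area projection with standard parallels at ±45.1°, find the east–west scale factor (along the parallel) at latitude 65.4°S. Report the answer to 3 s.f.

Cylindrical equal-area (φ₀ = 45.1°): h = cos φ / cos 45.1° along meridians, k = cos 45.1° / cos φ along parallels; h·k = 1.
k = cos 45.1° / cos 65.4° = 0.7059/0.4163 = 1.696.

1.70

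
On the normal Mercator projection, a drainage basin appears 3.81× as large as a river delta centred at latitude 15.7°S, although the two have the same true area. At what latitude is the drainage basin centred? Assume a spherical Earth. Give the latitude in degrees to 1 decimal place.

60.4°

For equal true areas on Mercator, apparent areas scale as sec²φ, so the ratio is cos²φ₂ / cos²φ₁.
cos²φ₂ / cos²φ₁ = 3.81  ⇒  cos φ₁ = cos 15.7° / √3.81 = 0.9627/1.952 = 0.4932.
φ₁ = arccos(0.4932) ≈ 60.4°.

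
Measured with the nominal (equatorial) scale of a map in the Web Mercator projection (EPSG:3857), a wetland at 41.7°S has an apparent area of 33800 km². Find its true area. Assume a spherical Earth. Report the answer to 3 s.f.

18800 km²

Mercator is conformal, so the point scale is isotropic: h = k = sec φ = 1/cos φ.
Areal scale = k² = sec²φ = 1/cos²(41.7°) = 1/0.7466² = 1.794.
True area = apparent / (areal scale) = 33800 / 1.794 ≈ 18800 km².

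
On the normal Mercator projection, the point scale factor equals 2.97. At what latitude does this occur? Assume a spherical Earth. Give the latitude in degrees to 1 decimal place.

Mercator scale is k = sec φ = 1/cos φ.
1/cos φ = 2.97  ⇒  cos φ = 0.3367  ⇒  φ = arccos(0.3367) ≈ 70.3°.

70.3°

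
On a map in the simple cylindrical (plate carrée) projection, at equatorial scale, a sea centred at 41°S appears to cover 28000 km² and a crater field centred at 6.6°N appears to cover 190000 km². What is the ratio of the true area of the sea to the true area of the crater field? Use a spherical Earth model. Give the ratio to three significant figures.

Plate carrée has h = 1 and k = sec φ, giving areal scale sec φ; true area = (apparent area) · cos φ.
True area of sea: 28000 × cos(41°) = 28000 × 0.7547 = 21130 km².
True area of crater field: 190000 × cos(6.6°) = 190000 × 0.9934 = 188700 km².
Ratio = 21130 / 188700 ≈ 0.112.

0.112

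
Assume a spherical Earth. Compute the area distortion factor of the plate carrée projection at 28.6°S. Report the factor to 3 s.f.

1.14

For the equirectangular projection with φ₀ = 0 (plate carrée), h = 1 along meridians and k = sec φ along parallels.
Areal scale = h·k = 1 × sec φ; at 28.6°, h = 1.000, k = 1.139, so h·k = 1.139.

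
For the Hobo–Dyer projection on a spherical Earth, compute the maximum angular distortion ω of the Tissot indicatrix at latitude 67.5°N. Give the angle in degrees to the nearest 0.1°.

The Hobo–Dyer projection is cylindrical equal-area with φ₀ = 37.5°. A cylindrical equal-area projection with standard parallel φ₀ has meridian scale h = cos φ / cos φ₀ and parallel scale k = cos φ₀ / cos φ (so areas are preserved, h·k = 1).
At 67.5°: h = 0.4824, k = 2.073; principal scales a = 2.073, b = 0.4824.
sin(ω/2) = (a − b)/(a + b) = 1.591/2.555 = 0.6225, so ω = 2 arcsin(0.6225) ≈ 77.0°.

77.0°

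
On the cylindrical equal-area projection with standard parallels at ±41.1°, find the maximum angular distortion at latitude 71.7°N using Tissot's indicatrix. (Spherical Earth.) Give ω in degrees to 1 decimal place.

89.5°

Cylindrical equal-area (φ₀ = 41.1°): h = cos φ / cos 41.1° along meridians, k = cos 41.1° / cos φ along parallels; h·k = 1.
At 71.7°: h = 0.4167, k = 2.400; principal scales a = 2.400, b = 0.4167.
sin(ω/2) = (a − b)/(a + b) = 1.983/2.817 = 0.7041, so ω = 2 arcsin(0.7041) ≈ 89.5°.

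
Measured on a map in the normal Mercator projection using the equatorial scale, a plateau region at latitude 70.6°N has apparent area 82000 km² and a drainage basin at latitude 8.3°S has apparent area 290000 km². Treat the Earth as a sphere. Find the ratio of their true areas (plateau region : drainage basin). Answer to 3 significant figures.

On Mercator the areal scale is sec²φ, so true area = apparent × cos²φ.
True area of plateau region: 82000 × cos²(70.6°) = 82000 × 0.1103 = 9047 km².
True area of drainage basin: 290000 × cos²(8.3°) = 290000 × 0.9792 = 284000 km².
Ratio = 9047 / 284000 ≈ 0.0319.

0.0319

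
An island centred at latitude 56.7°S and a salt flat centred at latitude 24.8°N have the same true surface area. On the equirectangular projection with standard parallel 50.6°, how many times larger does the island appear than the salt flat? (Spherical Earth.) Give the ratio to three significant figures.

1.65

In the equirectangular projection with standard parallel φ₀ = 50.6° (x = Rλ cos φ₀, y = Rφ), meridians are true-scale (h = 1) and the parallel scale is k = cos φ₀ / cos φ.
Areal scale at 56.7°: h·k = 1.000 × 1.156 = 1.156.
Areal scale at 24.8°: h·k = 1.000 × 0.6992 = 0.6992.
Ratio = 1.156/0.6992 ≈ 1.65.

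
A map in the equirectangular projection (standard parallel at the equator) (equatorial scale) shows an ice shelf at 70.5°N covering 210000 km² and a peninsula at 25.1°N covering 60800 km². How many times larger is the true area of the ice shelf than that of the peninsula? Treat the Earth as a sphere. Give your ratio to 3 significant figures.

On the plate carrée, areal scale = h·k = 1 × sec φ, so true area = apparent × cos φ.
True area of ice shelf: 210000 × cos(70.5°) = 210000 × 0.3338 = 70100 km².
True area of peninsula: 60800 × cos(25.1°) = 60800 × 0.9056 = 55060 km².
Ratio = 70100 / 55060 ≈ 1.27.

1.27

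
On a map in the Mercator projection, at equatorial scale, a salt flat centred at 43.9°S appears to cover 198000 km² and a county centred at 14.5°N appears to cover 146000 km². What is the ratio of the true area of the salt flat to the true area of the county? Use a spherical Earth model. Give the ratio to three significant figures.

Since Mercator area scale is 1/cos²φ, the true area equals the apparent area multiplied by cos²φ.
True area of salt flat: 198000 × cos²(43.9°) = 198000 × 0.5192 = 102800 km².
True area of county: 146000 × cos²(14.5°) = 146000 × 0.9373 = 136800 km².
Ratio = 102800 / 136800 ≈ 0.751.

0.751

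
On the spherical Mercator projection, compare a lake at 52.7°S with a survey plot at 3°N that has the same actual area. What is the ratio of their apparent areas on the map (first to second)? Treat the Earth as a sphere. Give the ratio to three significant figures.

2.72

Mercator is conformal with k = sec φ, so areal scale = k² = sec²φ.
At 52.7°: sec²(52.7°) = 1/0.6060² = 2.723.
At 3°: sec²(3°) = 1/0.9986² = 1.003.
Ratio = 2.723/1.003 = cos²(3°)/cos²(52.7°) ≈ 2.72.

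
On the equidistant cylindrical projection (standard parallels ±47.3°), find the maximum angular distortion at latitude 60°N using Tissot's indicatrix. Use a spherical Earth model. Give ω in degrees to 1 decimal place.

17.4°

The equidistant cylindrical projection with φ₀ = 47.3° has h = 1 (meridians true) and k = cos φ₀ / cos φ along parallels.
At 60°: h = 1.000, k = 1.356; principal scales a = 1.356, b = 1.000.
sin(ω/2) = (a − b)/(a + b) = 0.3563/2.356 = 0.1512, so ω = 2 arcsin(0.1512) ≈ 17.4°.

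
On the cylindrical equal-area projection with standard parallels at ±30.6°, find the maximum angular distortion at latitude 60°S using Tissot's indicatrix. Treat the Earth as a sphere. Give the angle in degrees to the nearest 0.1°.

59.4°

For cylindrical equal-area with standard parallel φ₀, h = cos φ / cos φ₀ and k = cos φ₀ / cos φ, so h·k = 1.
At 60°: h = 0.5809, k = 1.721; principal scales a = 1.721, b = 0.5809.
sin(ω/2) = (a − b)/(a + b) = 1.141/2.302 = 0.4954, so ω = 2 arcsin(0.4954) ≈ 59.4°.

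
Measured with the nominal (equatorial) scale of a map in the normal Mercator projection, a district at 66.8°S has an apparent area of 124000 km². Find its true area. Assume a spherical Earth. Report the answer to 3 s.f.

19200 km²

Mercator is conformal, so the point scale is isotropic: h = k = sec φ = 1/cos φ.
Areal scale = k² = sec²φ = 1/cos²(66.8°) = 1/0.3939² = 6.444.
True area = apparent / (areal scale) = 124000 / 6.444 ≈ 19200 km².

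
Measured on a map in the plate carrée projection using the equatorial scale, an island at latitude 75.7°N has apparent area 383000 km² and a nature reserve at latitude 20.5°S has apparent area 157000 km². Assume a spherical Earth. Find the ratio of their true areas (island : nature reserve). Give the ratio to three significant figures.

On the plate carrée, areal scale = h·k = 1 × sec φ, so true area = apparent × cos φ.
True area of island: 383000 × cos(75.7°) = 383000 × 0.2470 = 94600 km².
True area of nature reserve: 157000 × cos(20.5°) = 157000 × 0.9367 = 147100 km².
Ratio = 94600 / 147100 ≈ 0.643.

0.643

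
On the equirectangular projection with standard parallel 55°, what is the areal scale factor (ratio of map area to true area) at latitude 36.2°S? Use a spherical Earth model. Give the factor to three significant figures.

With standard parallel φ₀ = 55°, the equirectangular projection gives x = Rλ cos φ₀, y = Rφ, so h = 1 and k = cos 55° / cos φ.
Areal scale = h·k = 1 × cos φ₀ / cos φ; at 36.2°, h = 1.000, k = 0.7108, so h·k = 0.7108.

0.711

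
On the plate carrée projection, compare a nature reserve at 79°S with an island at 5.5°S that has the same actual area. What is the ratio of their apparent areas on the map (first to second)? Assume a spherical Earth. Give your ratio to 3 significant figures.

For the equirectangular projection with φ₀ = 0 (plate carrée), h = 1 along meridians and k = sec φ along parallels.
Areal scale at 79°: h·k = 1.000 × 5.241 = 5.241.
Areal scale at 5.5°: h·k = 1.000 × 1.005 = 1.005.
Ratio = 5.241/1.005 ≈ 5.22.

5.22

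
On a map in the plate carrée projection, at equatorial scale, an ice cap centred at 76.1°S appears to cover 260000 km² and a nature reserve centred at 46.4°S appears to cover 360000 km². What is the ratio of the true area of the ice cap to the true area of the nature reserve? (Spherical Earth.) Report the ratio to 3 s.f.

On the plate carrée, areal scale = h·k = 1 × sec φ, so true area = apparent × cos φ.
True area of ice cap: 260000 × cos(76.1°) = 260000 × 0.2402 = 62460 km².
True area of nature reserve: 360000 × cos(46.4°) = 360000 × 0.6896 = 248300 km².
Ratio = 62460 / 248300 ≈ 0.252.

0.252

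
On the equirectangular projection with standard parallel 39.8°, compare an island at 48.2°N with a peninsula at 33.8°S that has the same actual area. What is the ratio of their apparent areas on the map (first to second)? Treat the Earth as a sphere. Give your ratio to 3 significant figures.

1.25

The equidistant cylindrical projection with φ₀ = 39.8° has h = 1 (meridians true) and k = cos φ₀ / cos φ along parallels.
Areal scale at 48.2°: h·k = 1.000 × 1.153 = 1.153.
Areal scale at 33.8°: h·k = 1.000 × 0.9245 = 0.9245.
Ratio = 1.153/0.9245 ≈ 1.25.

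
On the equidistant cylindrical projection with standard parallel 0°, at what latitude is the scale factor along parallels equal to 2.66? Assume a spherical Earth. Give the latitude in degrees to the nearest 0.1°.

Plate carrée: h = 1, k = sec φ along parallels.
sec φ = 2.66  ⇒  cos φ = 0.3759  ⇒  φ ≈ 67.9°.

67.9°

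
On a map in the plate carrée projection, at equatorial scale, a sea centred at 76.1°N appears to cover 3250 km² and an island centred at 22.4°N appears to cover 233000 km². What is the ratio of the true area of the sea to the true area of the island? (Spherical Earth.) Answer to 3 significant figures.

0.00362

On the plate carrée, areal scale = h·k = 1 × sec φ, so true area = apparent × cos φ.
True area of sea: 3250 × cos(76.1°) = 3250 × 0.2402 = 780.7 km².
True area of island: 233000 × cos(22.4°) = 233000 × 0.9245 = 215400 km².
Ratio = 780.7 / 215400 ≈ 0.00362.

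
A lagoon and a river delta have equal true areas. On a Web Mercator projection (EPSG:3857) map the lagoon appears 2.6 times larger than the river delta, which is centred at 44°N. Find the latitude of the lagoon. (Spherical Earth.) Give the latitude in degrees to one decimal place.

On Mercator, (apparent₁)/(apparent₂) = sec²φ₁ / sec²φ₂ when true areas are equal.
cos²φ₂ / cos²φ₁ = 2.6  ⇒  cos φ₁ = cos 44° / √2.6 = 0.7193/1.612 = 0.4461.
φ₁ = arccos(0.4461) ≈ 63.5°.

63.5°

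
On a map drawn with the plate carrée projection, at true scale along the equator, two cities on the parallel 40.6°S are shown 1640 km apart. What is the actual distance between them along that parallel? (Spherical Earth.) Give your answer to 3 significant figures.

Plate carrée maps x = Rλ, y = Rφ. The meridian scale is h = 1 and the parallel scale is k = 1/cos φ = sec φ.
Along the parallel at 40.6°, map distances are exaggerated by k = sec 40.6° = 1.317.
True distance = 1640 / 1.317 = 1640 × cos 40.6° ≈ 1250 km.

1250 km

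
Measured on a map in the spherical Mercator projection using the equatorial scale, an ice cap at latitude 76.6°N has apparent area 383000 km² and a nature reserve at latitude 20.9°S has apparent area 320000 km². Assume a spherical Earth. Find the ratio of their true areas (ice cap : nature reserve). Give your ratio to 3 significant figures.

0.0737

On Mercator the areal scale is sec²φ, so true area = apparent × cos²φ.
True area of ice cap: 383000 × cos²(76.6°) = 383000 × 0.05371 = 20570 km².
True area of nature reserve: 320000 × cos²(20.9°) = 320000 × 0.8727 = 279300 km².
Ratio = 20570 / 279300 ≈ 0.0737.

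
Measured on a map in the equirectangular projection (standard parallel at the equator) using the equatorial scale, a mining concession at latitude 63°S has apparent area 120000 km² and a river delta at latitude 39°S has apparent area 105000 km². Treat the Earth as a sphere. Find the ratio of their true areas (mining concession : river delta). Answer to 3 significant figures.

0.668

On the plate carrée, areal scale = h·k = 1 × sec φ, so true area = apparent × cos φ.
True area of mining concession: 120000 × cos(63°) = 120000 × 0.4540 = 54480 km².
True area of river delta: 105000 × cos(39°) = 105000 × 0.7771 = 81600 km².
Ratio = 54480 / 81600 ≈ 0.668.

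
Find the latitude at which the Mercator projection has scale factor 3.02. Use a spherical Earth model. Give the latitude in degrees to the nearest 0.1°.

70.7°

Mercator scale is k = sec φ = 1/cos φ.
1/cos φ = 3.02  ⇒  cos φ = 0.3311  ⇒  φ = arccos(0.3311) ≈ 70.7°.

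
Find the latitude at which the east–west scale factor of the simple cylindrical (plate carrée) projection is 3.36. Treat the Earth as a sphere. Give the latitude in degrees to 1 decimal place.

72.7°

Plate carrée: h = 1, k = sec φ along parallels.
sec φ = 3.36  ⇒  cos φ = 0.2976  ⇒  φ ≈ 72.7°.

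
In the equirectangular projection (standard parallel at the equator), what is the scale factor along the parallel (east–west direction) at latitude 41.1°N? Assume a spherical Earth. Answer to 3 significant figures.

1.33

In the plate carrée (x = Rλ, y = Rφ), meridians are true-scale (h = 1) and parallels are stretched by k = sec φ.
k = 1/cos 41.1° = 1/0.7536 = 1.327.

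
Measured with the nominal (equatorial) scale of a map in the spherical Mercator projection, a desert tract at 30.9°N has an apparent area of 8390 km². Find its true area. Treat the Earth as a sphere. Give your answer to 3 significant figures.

6180 km²

Mercator is conformal, so the point scale is isotropic: h = k = sec φ = 1/cos φ.
Areal scale = k² = sec²φ = 1/cos²(30.9°) = 1/0.8581² = 1.358.
True area = apparent / (areal scale) = 8390 / 1.358 ≈ 6180 km².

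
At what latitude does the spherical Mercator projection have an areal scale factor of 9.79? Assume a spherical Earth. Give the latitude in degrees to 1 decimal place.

71.4°

Mercator areal scale is sec²φ.
sec²φ = 9.79  ⇒  cos²φ = 0.1021  ⇒  cos φ = 0.3196.
φ = arccos(0.3196) ≈ 71.4°.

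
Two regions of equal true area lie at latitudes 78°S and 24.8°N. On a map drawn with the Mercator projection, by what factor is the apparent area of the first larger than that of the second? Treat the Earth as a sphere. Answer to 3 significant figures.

Mercator is conformal with k = sec φ, so areal scale = k² = sec²φ.
At 78°: sec²(78°) = 1/0.2079² = 23.13.
At 24.8°: sec²(24.8°) = 1/0.9078² = 1.214.
Ratio = 23.13/1.214 = cos²(24.8°)/cos²(78°) ≈ 19.1.

19.1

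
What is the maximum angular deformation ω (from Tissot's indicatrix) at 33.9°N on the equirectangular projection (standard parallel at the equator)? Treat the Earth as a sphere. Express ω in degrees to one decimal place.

10.7°

For the equirectangular projection with φ₀ = 0 (plate carrée), h = 1 along meridians and k = sec φ along parallels.
At 33.9°: h = 1.000, k = 1.205; principal scales a = 1.205, b = 1.000.
sin(ω/2) = (a − b)/(a + b) = 0.2048/2.205 = 0.09289, so ω = 2 arcsin(0.09289) ≈ 10.7°.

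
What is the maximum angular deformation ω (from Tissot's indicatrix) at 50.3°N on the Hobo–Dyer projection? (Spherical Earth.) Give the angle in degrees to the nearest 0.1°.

24.6°

Hobo–Dyer is a cylindrical equal-area projection with standard parallels at ±37.5°. A cylindrical equal-area projection with standard parallel φ₀ has meridian scale h = cos φ / cos φ₀ and parallel scale k = cos φ₀ / cos φ (so areas are preserved, h·k = 1).
At 50.3°: h = 0.8051, k = 1.242; principal scales a = 1.242, b = 0.8051.
sin(ω/2) = (a − b)/(a + b) = 0.4369/2.047 = 0.2134, so ω = 2 arcsin(0.2134) ≈ 24.6°.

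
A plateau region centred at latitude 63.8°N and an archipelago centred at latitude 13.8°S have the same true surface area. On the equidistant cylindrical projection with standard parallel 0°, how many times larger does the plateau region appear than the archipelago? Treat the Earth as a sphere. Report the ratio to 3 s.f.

In the plate carrée (x = Rλ, y = Rφ), meridians are true-scale (h = 1) and parallels are stretched by k = sec φ.
Areal scale at 63.8°: h·k = 1.000 × 2.265 = 2.265.
Areal scale at 13.8°: h·k = 1.000 × 1.030 = 1.030.
Ratio = 2.265/1.030 ≈ 2.20.

2.20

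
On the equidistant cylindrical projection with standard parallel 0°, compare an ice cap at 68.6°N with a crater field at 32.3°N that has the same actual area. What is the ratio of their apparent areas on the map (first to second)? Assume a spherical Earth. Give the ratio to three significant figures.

2.32

In the plate carrée (x = Rλ, y = Rφ), meridians are true-scale (h = 1) and parallels are stretched by k = sec φ.
Areal scale at 68.6°: h·k = 1.000 × 2.741 = 2.741.
Areal scale at 32.3°: h·k = 1.000 × 1.183 = 1.183.
Ratio = 2.741/1.183 ≈ 2.32.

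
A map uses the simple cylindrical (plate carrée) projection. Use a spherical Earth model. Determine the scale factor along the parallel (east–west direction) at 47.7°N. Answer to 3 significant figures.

In the plate carrée (x = Rλ, y = Rφ), meridians are true-scale (h = 1) and parallels are stretched by k = sec φ.
k = 1/cos 47.7° = 1/0.6730 = 1.486.

1.49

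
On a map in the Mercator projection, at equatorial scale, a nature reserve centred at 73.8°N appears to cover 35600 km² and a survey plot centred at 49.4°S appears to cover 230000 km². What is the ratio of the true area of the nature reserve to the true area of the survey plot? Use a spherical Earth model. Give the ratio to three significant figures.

0.0284

Since Mercator area scale is 1/cos²φ, the true area equals the apparent area multiplied by cos²φ.
True area of nature reserve: 35600 × cos²(73.8°) = 35600 × 0.07784 = 2771 km².
True area of survey plot: 230000 × cos²(49.4°) = 230000 × 0.4235 = 97410 km².
Ratio = 2771 / 97410 ≈ 0.0284.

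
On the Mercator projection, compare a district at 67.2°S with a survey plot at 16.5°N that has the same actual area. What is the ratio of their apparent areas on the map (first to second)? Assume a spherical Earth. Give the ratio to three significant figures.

6.12

Mercator is conformal with k = sec φ, so areal scale = k² = sec²φ.
At 67.2°: sec²(67.2°) = 1/0.3875² = 6.659.
At 16.5°: sec²(16.5°) = 1/0.9588² = 1.088.
Ratio = 6.659/1.088 = cos²(16.5°)/cos²(67.2°) ≈ 6.12.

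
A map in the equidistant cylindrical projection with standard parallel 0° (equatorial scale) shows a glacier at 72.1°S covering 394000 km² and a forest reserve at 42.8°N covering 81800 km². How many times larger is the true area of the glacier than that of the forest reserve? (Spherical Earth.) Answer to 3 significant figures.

On the plate carrée, areal scale = h·k = 1 × sec φ, so true area = apparent × cos φ.
True area of glacier: 394000 × cos(72.1°) = 394000 × 0.3074 = 121100 km².
True area of forest reserve: 81800 × cos(42.8°) = 81800 × 0.7337 = 60020 km².
Ratio = 121100 / 60020 ≈ 2.02.

2.02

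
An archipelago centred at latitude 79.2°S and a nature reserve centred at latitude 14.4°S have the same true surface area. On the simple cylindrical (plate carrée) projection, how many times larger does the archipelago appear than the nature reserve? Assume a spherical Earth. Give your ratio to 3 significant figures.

5.17

Plate carrée maps x = Rλ, y = Rφ. The meridian scale is h = 1 and the parallel scale is k = 1/cos φ = sec φ.
Areal scale at 79.2°: h·k = 1.000 × 5.337 = 5.337.
Areal scale at 14.4°: h·k = 1.000 × 1.032 = 1.032.
Ratio = 5.337/1.032 ≈ 5.17.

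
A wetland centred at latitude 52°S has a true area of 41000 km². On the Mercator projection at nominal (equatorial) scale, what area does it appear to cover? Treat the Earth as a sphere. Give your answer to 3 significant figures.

The Mercator projection is conformal; its linear scale factor is the same in every direction and equals sec φ = 1/cos φ.
Areal scale = k² = sec²φ = 1/cos²(52°) = 1/0.6157² = 2.638.
Apparent area = 41000 × 2.638 ≈ 108000 km².

108000 km²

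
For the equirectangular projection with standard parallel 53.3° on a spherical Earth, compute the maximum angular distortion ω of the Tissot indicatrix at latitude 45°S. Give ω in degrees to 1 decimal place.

The equidistant cylindrical projection with φ₀ = 53.3° has h = 1 (meridians true) and k = cos φ₀ / cos φ along parallels.
At 45°: h = 1.000, k = 0.8452; principal scales a = 1.000, b = 0.8452.
sin(ω/2) = (a − b)/(a + b) = 0.1548/1.845 = 0.08391, so ω = 2 arcsin(0.08391) ≈ 9.6°.

9.6°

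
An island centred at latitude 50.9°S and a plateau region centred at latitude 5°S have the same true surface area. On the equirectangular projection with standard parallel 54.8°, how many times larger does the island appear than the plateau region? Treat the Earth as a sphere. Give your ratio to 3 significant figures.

1.58

The equidistant cylindrical projection with φ₀ = 54.8° has h = 1 (meridians true) and k = cos φ₀ / cos φ along parallels.
Areal scale at 50.9°: h·k = 1.000 × 0.9140 = 0.9140.
Areal scale at 5°: h·k = 1.000 × 0.5786 = 0.5786.
Ratio = 0.9140/0.5786 ≈ 1.58.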